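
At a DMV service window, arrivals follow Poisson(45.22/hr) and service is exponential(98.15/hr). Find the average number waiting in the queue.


ρ = 45.22/98.15 = 0.4607
Lq = ρ²/(1−ρ) = 0.2123/0.5393 = 0.3936

Final: 0.3936


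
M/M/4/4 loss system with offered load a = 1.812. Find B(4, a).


B(c,a) = (a^c/c!) / Σ_{k=0}^{c} a^k/k!
a^4/4! = 0.449181
Σ terms (k=0..4): 1.00000 + 1.81200 + 1.64167 + 0.99157 + 0.44918 = 5.894423
B = 0.449181/5.894423 = 0.076204

Final: 0.076204


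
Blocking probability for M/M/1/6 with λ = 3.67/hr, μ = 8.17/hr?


ρ = λ/μ = 3.67/8.17 = 0.4492
P_K = (1−ρ)ρ^K/(1−ρ^(K+1)) = (0.5508·0.008216)/(1 − 0.003691)
= 0.004525/0.996309 = 0.004542

Final: 0.004542


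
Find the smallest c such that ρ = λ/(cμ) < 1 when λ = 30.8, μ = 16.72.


Stability requires cμ > λ ⇔ c > λ/μ.
λ/μ = 30.8/16.72 = 1.8421
Minimum integer c = ⌊1.8421⌋ + 1 = 2
Check: 2·16.72 = 33.44 > 30.8, while 1·16.72 = 16.72 ≤ 30.8

Final: 2 servers


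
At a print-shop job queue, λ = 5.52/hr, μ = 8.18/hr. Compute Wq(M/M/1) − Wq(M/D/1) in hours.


ρ = 5.52/8.18 = 0.6748
Wq(M/M/1) = ρ/(μ−λ) = 0.6748/2.66 = 0.25369 hr
Wq(M/D/1) = ρ/(2(μ−λ)) = 0.12685 hr
Savings = 0.25369 − 0.12685 = 0.12685 hr

Final: 0.12685 hr


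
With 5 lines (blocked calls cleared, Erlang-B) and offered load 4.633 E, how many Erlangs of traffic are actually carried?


B(5,4.633) = 0.254389 (Erlang-B)
Carried load = a(1 − B) = 4.633·(1 − 0.254389) = 4.633·0.745611 = 3.4544 E

Final: 3.4544 Erlangs


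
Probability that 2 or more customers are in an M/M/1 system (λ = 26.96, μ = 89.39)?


ρ = 26.96/89.39 = 0.3016
P(N ≥ n) = ρ^n = 0.3016^2 = 0.090962

Final: 0.090962


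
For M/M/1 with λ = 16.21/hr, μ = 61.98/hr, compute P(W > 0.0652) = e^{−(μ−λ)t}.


W ~ Exponential(μ−λ) for M/M/1.
μ − λ = 61.98 − 16.21 = 45.7700
P(W > t) = e^{−(μ−λ)t} = e^{−2.9842} = 0.050580

Final: 0.050580


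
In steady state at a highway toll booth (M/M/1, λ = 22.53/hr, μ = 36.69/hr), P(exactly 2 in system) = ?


ρ = 22.53/36.69 = 0.6141
P_n = (1−ρ)·ρ^n = (1 − 0.6141)·0.6141^2 = 0.3859·0.377074 = 0.145527

Final: 0.145527


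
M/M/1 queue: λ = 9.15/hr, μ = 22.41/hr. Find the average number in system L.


ρ = λ/μ = 9.15/22.41 = 0.4083
L = ρ/(1−ρ) = 0.4083/(1 − 0.4083) = 0.4083/0.5917 = 0.6900

Final: 0.6900


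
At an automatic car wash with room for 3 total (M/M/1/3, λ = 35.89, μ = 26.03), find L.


ρ = 35.89/26.03 = 1.3788
L = ρ[1 − (K+1)ρ^K + Kρ^(K+1)] / [(1−ρ)(1−ρ^(K+1))]
Numerator: 1.3788·(1 − 4·2.621186 + 3·3.614075) = 1.871685
Denominator: (-0.3788)·(-2.614075) = 0.990195
L = 1.871685/0.990195 = 1.8902

Final: 1.8902


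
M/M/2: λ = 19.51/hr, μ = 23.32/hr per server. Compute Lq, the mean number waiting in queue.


a = λ/μ = 0.8366; ρ = a/2 = 0.4183
P₀ = 0.410128
Lq = P₀·a^c·ρ / (c!·(1−ρ)²) = 0.410128·0.69993·0.4183/(2·0.33836)
= 0.17744

Final: 0.17744


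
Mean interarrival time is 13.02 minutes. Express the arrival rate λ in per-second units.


λ = 1/(interarrival time) in consistent units.
1 second = 0.0166667 min, so λ = 0.0166667/13.02 = 0.001280 per second

Final: 0.001280 /sec


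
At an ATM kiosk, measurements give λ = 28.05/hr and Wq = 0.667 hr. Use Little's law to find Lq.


Lq = λWq = 28.05·0.667 = 18.7094

Final: 18.7094


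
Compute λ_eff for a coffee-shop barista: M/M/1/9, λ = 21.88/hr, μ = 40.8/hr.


ρ = 0.5363; P_K = (1−ρ)ρ^9/(1−ρ^10) = 0.001705
λ_eff = λ(1 − P_K) = 21.88·(1 − 0.001705) = 21.88·0.998295 = 21.8427 /hr

Final: 21.8427 /hr


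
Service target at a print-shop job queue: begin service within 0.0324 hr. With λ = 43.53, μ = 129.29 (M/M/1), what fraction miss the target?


ρ = 43.53/129.29 = 0.3367
P(Wq > t) = ρ·e^{−(μ−λ)t} = 0.3367·e^{−2.7786}
= 0.3367·0.062124 = 0.020916

Final: 0.020916


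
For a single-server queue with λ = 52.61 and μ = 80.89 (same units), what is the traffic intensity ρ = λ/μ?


ρ = λ/μ = 52.61/80.89 = 0.6504

Final: 0.6504


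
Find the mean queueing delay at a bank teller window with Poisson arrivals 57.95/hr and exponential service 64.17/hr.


ρ = 57.95/64.17 = 0.9031
Wq = ρ/(μ−λ) = 0.9031/(64.17 − 57.95) = 0.9031/6.22 = 0.1452 hr

Final: 0.1452 hr


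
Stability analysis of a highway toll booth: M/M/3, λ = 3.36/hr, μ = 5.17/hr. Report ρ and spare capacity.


Total capacity cμ = 3·5.17 = 15.51/hr
ρ = λ/(cμ) = 3.36/15.51 = 0.2166
Stable ⇔ ρ < 1: YES
Spare capacity = cμ − λ = 15.51 − 3.36 = 12.15/hr

Final: ρ = 0.2166; stable; margin = 12.15/hr


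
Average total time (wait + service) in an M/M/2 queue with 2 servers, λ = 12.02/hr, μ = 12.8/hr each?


a = 0.9391; ρ = 0.4695; P₀ = 0.360978
Lq = P₀·a^c·ρ/(c!(1−ρ)²) = 0.26557
Wq = Lq/λ = 0.26557/12.02 = 0.02209 hr
W = Wq + 1/μ = 0.02209 + 0.07812 = 0.10022 hr

Final: 0.10022 hr


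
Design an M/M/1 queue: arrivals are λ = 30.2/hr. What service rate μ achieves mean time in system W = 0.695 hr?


W = 1/(μ−λ) ⇒ μ − λ = 1/W = 1/0.695 = 1.4388
μ = λ + 1/W = 30.2 + 1.4388 = 31.6388 per hr

Final: 31.6388 /hr


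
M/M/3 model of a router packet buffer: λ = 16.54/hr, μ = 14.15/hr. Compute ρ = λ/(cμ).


ρ = λ/(cμ) = 16.54/(3·14.15) = 16.54/42.45 = 0.3896

Final: 0.3896


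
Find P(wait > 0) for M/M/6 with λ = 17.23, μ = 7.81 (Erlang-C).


a = λ/μ = 2.2061; ρ = a/6 = 0.3677
P₀ = 0.109829 (from M/M/c formula)
C(c,a) = [a^c/(c!(1−ρ))]·P₀ = [115.29367/(720·0.6323)]·0.109829
= 0.25325·0.109829 = 0.027814

Final: 0.027814


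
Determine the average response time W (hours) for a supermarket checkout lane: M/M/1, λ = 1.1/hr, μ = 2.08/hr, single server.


W = 1/(μ−λ) = 1/(2.08 − 1.1) = 1/0.9800 = 1.0204 hr

Final: 1.0204 hr


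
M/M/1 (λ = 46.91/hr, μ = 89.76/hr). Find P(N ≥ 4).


ρ = 46.91/89.76 = 0.5226
P(N ≥ n) = ρ^n = 0.5226^4 = 0.074599

Final: 0.074599


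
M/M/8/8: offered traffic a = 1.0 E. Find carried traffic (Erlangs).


B(8,1.0) = 0.000009124 (Erlang-B)
Carried load = a(1 − B) = 1.0·(1 − 0.000009124) = 1.0·0.999991 = 1.0000 E

Final: 1.0000 Erlangs


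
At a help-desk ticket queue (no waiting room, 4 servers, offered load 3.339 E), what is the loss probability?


B(c,a) = (a^c/c!) / Σ_{k=0}^{c} a^k/k!
a^4/4! = 5.179102
Σ terms (k=0..4): 1.00000 + 3.33900 + 5.57446 + 6.20437 + 5.17910 = 21.296937
B = 5.179102/21.296937 = 0.243185

Final: 0.243185


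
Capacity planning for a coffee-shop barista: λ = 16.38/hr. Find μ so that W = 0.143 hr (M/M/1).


W = 1/(μ−λ) ⇒ μ − λ = 1/W = 1/0.143 = 6.9930
μ = λ + 1/W = 16.38 + 6.9930 = 23.3730 per hr

Final: 23.3730 /hr


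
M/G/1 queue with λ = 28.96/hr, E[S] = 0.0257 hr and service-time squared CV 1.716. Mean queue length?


ρ = λ·E[S] = 28.96·0.0257 = 0.7443
Lq = ρ²(1+C_s²)/(2(1−ρ)) = 0.5539·(1+1.716)/(2·0.2557)
= 0.5539·2.7160/0.5115 = 2.94161

Final: 2.94161


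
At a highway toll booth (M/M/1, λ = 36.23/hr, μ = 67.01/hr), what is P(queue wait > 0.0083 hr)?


ρ = 36.23/67.01 = 0.5407
P(Wq > t) = ρ·e^{−(μ−λ)t} = 0.5407·e^{−0.2555}
= 0.5407·0.774549 = 0.418772

Final: 0.418772


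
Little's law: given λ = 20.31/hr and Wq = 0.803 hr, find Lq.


Lq = λWq = 20.31·0.803 = 16.3089

Final: 16.3089


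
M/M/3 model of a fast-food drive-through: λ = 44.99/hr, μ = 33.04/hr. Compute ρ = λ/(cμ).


ρ = λ/(cμ) = 44.99/(3·33.04) = 44.99/99.12 = 0.4539

Final: 0.4539


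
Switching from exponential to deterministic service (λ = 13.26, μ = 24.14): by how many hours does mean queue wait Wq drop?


ρ = 13.26/24.14 = 0.5493
Wq(M/M/1) = ρ/(μ−λ) = 0.5493/10.88 = 0.05049 hr
Wq(M/D/1) = ρ/(2(μ−λ)) = 0.02524 hr
Savings = 0.05049 − 0.02524 = 0.02524 hr

Final: 0.02524 hr


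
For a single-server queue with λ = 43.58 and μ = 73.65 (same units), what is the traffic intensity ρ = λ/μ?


ρ = λ/μ = 43.58/73.65 = 0.5917

Final: 0.5917


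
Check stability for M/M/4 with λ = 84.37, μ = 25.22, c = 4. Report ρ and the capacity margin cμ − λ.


Total capacity cμ = 4·25.22 = 100.88/hr
ρ = λ/(cμ) = 84.37/100.88 = 0.8363
Stable ⇔ ρ < 1: YES
Spare capacity = cμ − λ = 100.88 − 84.37 = 16.51/hr

Final: ρ = 0.8363; stable; margin = 16.51/hr


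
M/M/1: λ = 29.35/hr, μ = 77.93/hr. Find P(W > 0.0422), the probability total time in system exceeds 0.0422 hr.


W ~ Exponential(μ−λ) for M/M/1.
μ − λ = 77.93 − 29.35 = 48.5800
P(W > t) = e^{−(μ−λ)t} = e^{−2.0501} = 0.128725

Final: 0.128725


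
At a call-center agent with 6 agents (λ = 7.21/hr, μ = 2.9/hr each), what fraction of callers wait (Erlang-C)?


a = λ/μ = 2.4862; ρ = a/6 = 0.4144
P₀ = 0.082769 (from M/M/c formula)
C(c,a) = [a^c/(c!(1−ρ))]·P₀ = [236.16939/(720·0.5856)]·0.082769
= 0.56010·0.082769 = 0.046359

Final: 0.046359


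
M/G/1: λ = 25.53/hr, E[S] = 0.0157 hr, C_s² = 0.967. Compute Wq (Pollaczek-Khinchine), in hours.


ρ = λ·E[S] = 25.53·0.0157 = 0.4008
E[S²] = E[S]²(1+C_s²) = 0.0157²·(1+0.967) = 0.0004848
Wq = λ·E[S²]/(2(1−ρ)) = 25.53·0.0004848/(2·0.5992) = 0.01033 hr

Final: 0.01033 hr


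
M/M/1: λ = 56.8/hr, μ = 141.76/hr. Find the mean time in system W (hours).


W = 1/(μ−λ) = 1/(141.76 − 56.8) = 1/84.96 = 0.01177 hr

Final: 0.01177 hr


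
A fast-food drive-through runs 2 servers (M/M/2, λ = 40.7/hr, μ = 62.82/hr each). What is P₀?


a = λ/μ = 40.7/62.82 = 0.6479; ρ = a/c = 0.3239
Σ_{k=0}^{1} a^k/k! (terms k=0..1) = 1.00000 + 0.64788 = 1.64788
Tail: a^2/(2!(1−ρ)) = 0.41975/(2·0.6761) = 0.31044
P₀ = 1/(1.64788 + 0.31044) = 1/1.95832 = 0.510641

Final: 0.510641


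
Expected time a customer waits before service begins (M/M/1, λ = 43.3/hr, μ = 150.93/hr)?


ρ = 43.3/150.93 = 0.2869
Wq = ρ/(μ−λ) = 0.2869/(150.93 − 43.3) = 0.2869/107.63 = 0.002666 hr

Final: 0.002666 hr


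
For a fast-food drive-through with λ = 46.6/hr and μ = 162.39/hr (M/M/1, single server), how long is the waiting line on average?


ρ = 46.6/162.39 = 0.2870
Lq = ρ²/(1−ρ) = 0.08235/0.7130 = 0.1155

Final: 0.1155


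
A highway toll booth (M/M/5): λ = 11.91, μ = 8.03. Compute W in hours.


a = 1.4832; ρ = 0.2966; P₀ = 0.226573
Lq = P₀·a^c·ρ/(c!(1−ρ)²) = 0.008126
Wq = Lq/λ = 0.008126/11.91 = 0.0006823 hr
W = Wq + 1/μ = 0.0006823 + 0.12453 = 0.12522 hr

Final: 0.12522 hr


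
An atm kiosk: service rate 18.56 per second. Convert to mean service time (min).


Mean service time = 1/μ = 1/18.56 second = 0.05388 second
In minutes: 0.05388 × 0.0166667 = 0.0008980 min

Final: 0.0008980 min


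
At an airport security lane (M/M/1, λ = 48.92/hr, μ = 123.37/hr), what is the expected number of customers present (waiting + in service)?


ρ = λ/μ = 48.92/123.37 = 0.3965
L = ρ/(1−ρ) = 0.3965/(1 − 0.3965) = 0.3965/0.6035 = 0.6571

Final: 0.6571


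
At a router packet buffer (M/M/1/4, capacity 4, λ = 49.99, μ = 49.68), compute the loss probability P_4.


ρ = λ/μ = 49.99/49.68 = 1.0062
P_K = (1−ρ)ρ^K/(1−ρ^(K+1)) = (-0.006240·1.025194)/(1 − 1.031591)
= -0.006397/-0.031591 = 0.202496

Final: 0.202496


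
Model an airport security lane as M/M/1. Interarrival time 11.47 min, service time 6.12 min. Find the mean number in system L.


λ = 60/11.47 = 5.2310 /hr
μ = 60/6.12 = 9.8039 /hr
ρ = λ/μ = 5.2310/9.8039 = 0.5336
L = ρ/(1−ρ) = 0.5336/0.4664 = 1.1439

Final: 1.1439


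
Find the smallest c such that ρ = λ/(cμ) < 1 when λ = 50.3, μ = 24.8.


Stability requires cμ > λ ⇔ c > λ/μ.
λ/μ = 50.3/24.8 = 2.0282
Minimum integer c = ⌊2.0282⌋ + 1 = 3
Check: 3·24.8 = 74.40 > 50.3, while 2·24.8 = 49.60 ≤ 50.3

Final: 3 servers


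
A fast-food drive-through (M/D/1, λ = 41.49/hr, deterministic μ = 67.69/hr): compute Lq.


ρ = 41.49/67.69 = 0.6129
M/D/1: Lq = ρ²/(2(1−ρ)) = 0.3757/(2·0.3871) = 0.48532

Final: 0.48532


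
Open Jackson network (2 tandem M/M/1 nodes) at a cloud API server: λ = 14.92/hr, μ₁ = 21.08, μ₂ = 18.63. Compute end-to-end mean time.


Each node sees arrival rate λ = 14.92/hr (tandem ⇒ throughput preserved).
W₁ = 1/(μ₁−λ) = 1/(21.08−14.92) = 0.16234 hr
W₂ = 1/(μ₂−λ) = 1/(18.63−14.92) = 0.26954 hr
W_total = W₁ + W₂ = 0.16234 + 0.26954 = 0.43188 hr

Final: 0.43188 hr


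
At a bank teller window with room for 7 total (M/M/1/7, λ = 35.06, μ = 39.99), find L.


ρ = 35.06/39.99 = 0.8767
L = ρ[1 − (K+1)ρ^K + Kρ^(K+1)] / [(1−ρ)(1−ρ^(K+1))]
Numerator: 0.8767·(1 − 8·0.398129 + 7·0.349047) = 0.226456
Denominator: (0.1233)·(0.650953) = 0.080250
L = 0.226456/0.080250 = 2.8219

Final: 2.8219


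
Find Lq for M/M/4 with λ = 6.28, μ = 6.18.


a = λ/μ = 1.0162; ρ = a/4 = 0.2540
P₀ = 0.361410
Lq = P₀·a^c·ρ / (c!·(1−ρ)²) = 0.361410·1.06631·0.2540/(24·0.55645)
= 0.007331

Final: 0.007331


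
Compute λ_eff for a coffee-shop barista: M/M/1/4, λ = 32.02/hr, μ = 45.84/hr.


ρ = 0.6985; P_K = (1−ρ)ρ^4/(1−ρ^5) = 0.086091
λ_eff = λ(1 − P_K) = 32.02·(1 − 0.086091) = 32.02·0.913909 = 29.2634 /hr

Final: 29.2634 /hr


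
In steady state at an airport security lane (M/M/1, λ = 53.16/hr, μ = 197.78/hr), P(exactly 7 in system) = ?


ρ = 53.16/197.78 = 0.2688
P_n = (1−ρ)·ρ^n = (1 − 0.2688)·0.2688^7 = 0.7312·0.0001013 = 0.00007411

Final: 0.00007411


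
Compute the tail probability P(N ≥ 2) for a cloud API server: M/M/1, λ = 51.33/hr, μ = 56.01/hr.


ρ = 51.33/56.01 = 0.9164
P(N ≥ n) = ρ^n = 0.9164^2 = 0.839869

Final: 0.839869


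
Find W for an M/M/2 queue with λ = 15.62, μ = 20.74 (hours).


a = 0.7531; ρ = 0.3766; P₀ = 0.452890
Lq = P₀·a^c·ρ/(c!(1−ρ)²) = 0.12444
Wq = Lq/λ = 0.12444/15.62 = 0.007967 hr
W = Wq + 1/μ = 0.007967 + 0.04822 = 0.05618 hr

Final: 0.05618 hr


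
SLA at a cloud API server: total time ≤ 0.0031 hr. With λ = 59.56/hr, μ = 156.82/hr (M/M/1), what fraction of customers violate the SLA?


W ~ Exponential(μ−λ) for M/M/1.
μ − λ = 156.82 − 59.56 = 97.2600
P(W > t) = e^{−(μ−λ)t} = e^{−0.3015} = 0.739703

Final: 0.739703


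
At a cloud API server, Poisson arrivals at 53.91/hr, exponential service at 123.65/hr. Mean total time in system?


W = 1/(μ−λ) = 1/(123.65 − 53.91) = 1/69.74 = 0.01434 hr

Final: 0.01434 hr


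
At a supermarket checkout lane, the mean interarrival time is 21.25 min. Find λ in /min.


λ = 1/(interarrival time) in consistent units.
1 minute = 1 min, so λ = 1/21.25 = 0.04706 per minute

Final: 0.04706 /min


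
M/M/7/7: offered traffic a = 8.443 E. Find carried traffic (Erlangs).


B(7,8.443) = 0.332578 (Erlang-B)
Carried load = a(1 − B) = 8.443·(1 − 0.332578) = 8.443·0.667422 = 5.6350 E

Final: 5.6350 Erlangs


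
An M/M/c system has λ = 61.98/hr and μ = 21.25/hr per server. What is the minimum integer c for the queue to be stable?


Stability requires cμ > λ ⇔ c > λ/μ.
λ/μ = 61.98/21.25 = 2.9167
Minimum integer c = ⌊2.9167⌋ + 1 = 3
Check: 3·21.25 = 63.75 > 61.98, while 2·21.25 = 42.50 ≤ 61.98

Final: 3 servers


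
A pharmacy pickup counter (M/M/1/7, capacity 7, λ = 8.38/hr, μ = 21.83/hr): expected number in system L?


ρ = 8.38/21.83 = 0.3839
L = ρ[1 − (K+1)ρ^K + Kρ^(K+1)] / [(1−ρ)(1−ρ^(K+1))]
Numerator: 0.3839·(1 − 8·0.001228 + 7·0.0004715) = 0.381370
Denominator: (0.6161)·(0.999528) = 0.615834
L = 0.381370/0.615834 = 0.6193

Final: 0.6193


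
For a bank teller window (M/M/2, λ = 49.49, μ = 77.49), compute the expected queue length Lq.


a = λ/μ = 0.6387; ρ = a/2 = 0.3193
P₀ = 0.515919
Lq = P₀·a^c·ρ / (c!·(1−ρ)²) = 0.515919·0.40789·0.3193/(2·0.46331)
= 0.07252

Final: 0.07252


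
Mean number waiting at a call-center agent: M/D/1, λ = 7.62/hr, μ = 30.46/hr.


ρ = 7.62/30.46 = 0.2502
M/D/1: Lq = ρ²/(2(1−ρ)) = 0.06258/(2·0.7498) = 0.04173

Final: 0.04173


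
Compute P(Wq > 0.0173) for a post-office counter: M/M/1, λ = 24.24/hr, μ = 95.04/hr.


ρ = 24.24/95.04 = 0.2551
P(Wq > t) = ρ·e^{−(μ−λ)t} = 0.2551·e^{−1.2248}
= 0.2551·0.293805 = 0.074935

Final: 0.074935


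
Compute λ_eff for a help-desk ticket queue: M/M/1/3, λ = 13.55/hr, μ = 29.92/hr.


ρ = 0.4529; P_K = (1−ρ)ρ^3/(1−ρ^4) = 0.053050
λ_eff = λ(1 − P_K) = 13.55·(1 − 0.053050) = 13.55·0.946950 = 12.8312 /hr

Final: 12.8312 /hr


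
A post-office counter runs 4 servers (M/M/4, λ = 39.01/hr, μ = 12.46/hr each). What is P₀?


a = λ/μ = 39.01/12.46 = 3.1308; ρ = a/c = 0.7827
Σ_{k=0}^{3} a^k/k! (terms k=0..3) = 1.00000 + 3.13082 + 4.90101 + 5.11473 = 14.14656
Tail: a^4/(4!(1−ρ)) = 96.07970/(24·0.2173) = 18.42341
P₀ = 1/(14.14656 + 18.42341) = 1/32.56997 = 0.030703

Final: 0.030703


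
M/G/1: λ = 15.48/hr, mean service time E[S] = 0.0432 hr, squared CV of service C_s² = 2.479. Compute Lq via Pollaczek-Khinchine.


ρ = λ·E[S] = 15.48·0.0432 = 0.6687
Lq = ρ²(1+C_s²)/(2(1−ρ)) = 0.4472·(1+2.479)/(2·0.3313)
= 0.4472·3.4790/0.6625 = 2.34833

Final: 2.34833


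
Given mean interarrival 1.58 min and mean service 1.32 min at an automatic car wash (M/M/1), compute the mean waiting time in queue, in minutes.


λ = 60/1.58 = 37.9747 /hr
μ = 60/1.32 = 45.4545 /hr
ρ = λ/μ = 37.9747/45.4545 = 0.8354
Wq = ρ/(μ−λ) = 0.8354/(45.4545−37.9747) = 0.11169 hr
In minutes: 0.11169·60 = 6.702 min

Final: 6.702 min


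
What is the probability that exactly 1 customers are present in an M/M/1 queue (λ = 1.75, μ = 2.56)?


ρ = 1.75/2.56 = 0.6836
P_n = (1−ρ)·ρ^n = (1 − 0.6836)·0.6836^1 = 0.3164·0.683594 = 0.216293

Final: 0.216293


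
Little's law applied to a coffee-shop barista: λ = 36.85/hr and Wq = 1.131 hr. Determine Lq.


Lq = λWq = 36.85·1.131 = 41.6774

Final: 41.6774


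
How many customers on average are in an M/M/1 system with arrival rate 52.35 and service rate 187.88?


ρ = λ/μ = 52.35/187.88 = 0.2786
L = ρ/(1−ρ) = 0.2786/(1 − 0.2786) = 0.2786/0.7214 = 0.3863

Final: 0.3863


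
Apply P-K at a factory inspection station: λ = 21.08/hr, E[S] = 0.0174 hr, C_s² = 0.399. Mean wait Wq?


ρ = λ·E[S] = 21.08·0.0174 = 0.3668
E[S²] = E[S]²(1+C_s²) = 0.0174²·(1+0.399) = 0.0004236
Wq = λ·E[S²]/(2(1−ρ)) = 21.08·0.0004236/(2·0.6332) = 0.007050 hr

Final: 0.007050 hr


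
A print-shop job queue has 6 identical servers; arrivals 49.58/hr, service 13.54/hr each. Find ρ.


ρ = λ/(cμ) = 49.58/(6·13.54) = 49.58/81.24 = 0.6103

Final: 0.6103


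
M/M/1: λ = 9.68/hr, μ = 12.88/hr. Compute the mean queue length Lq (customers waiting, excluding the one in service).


ρ = 9.68/12.88 = 0.7516
Lq = ρ²/(1−ρ) = 0.5648/0.2484 = 2.2734

Final: 2.2734


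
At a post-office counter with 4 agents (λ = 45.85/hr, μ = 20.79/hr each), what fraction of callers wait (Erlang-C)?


a = λ/μ = 2.2054; ρ = a/4 = 0.5513
P₀ = 0.103929 (from M/M/c formula)
C(c,a) = [a^c/(c!(1−ρ))]·P₀ = [23.65590/(24·0.4487)]·0.103929
= 2.19694·0.103929 = 0.228326

Final: 0.228326


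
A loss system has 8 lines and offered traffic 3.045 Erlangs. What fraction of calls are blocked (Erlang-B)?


B(c,a) = (a^c/c!) / Σ_{k=0}^{c} a^k/k!
a^8/8! = 0.183306
Σ terms (k=0..8): 1.00000 + 3.04500 + 4.63601 + 4.70555 + 3.58210 + 2.18150 + 1.10711 + 0.48159 + 0.18331 = 20.922178
B = 0.183306/20.922178 = 0.008761

Final: 0.008761


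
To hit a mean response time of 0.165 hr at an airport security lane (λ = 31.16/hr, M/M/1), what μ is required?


W = 1/(μ−λ) ⇒ μ − λ = 1/W = 1/0.165 = 6.0606
μ = λ + 1/W = 31.16 + 6.0606 = 37.2206 per hr

Final: 37.2206 /hr


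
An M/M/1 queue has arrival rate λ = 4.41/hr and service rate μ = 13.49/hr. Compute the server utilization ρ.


ρ = λ/μ = 4.41/13.49 = 0.3269

Final: 0.3269


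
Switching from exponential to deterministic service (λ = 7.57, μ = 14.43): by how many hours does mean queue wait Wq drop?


ρ = 7.57/14.43 = 0.5246
Wq(M/M/1) = ρ/(μ−λ) = 0.5246/6.86 = 0.07647 hr
Wq(M/D/1) = ρ/(2(μ−λ)) = 0.03824 hr
Savings = 0.07647 − 0.03824 = 0.03824 hr

Final: 0.03824 hr


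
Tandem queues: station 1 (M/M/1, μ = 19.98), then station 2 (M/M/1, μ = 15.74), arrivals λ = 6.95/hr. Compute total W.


Each node sees arrival rate λ = 6.95/hr (tandem ⇒ throughput preserved).
W₁ = 1/(μ₁−λ) = 1/(19.98−6.95) = 0.07675 hr
W₂ = 1/(μ₂−λ) = 1/(15.74−6.95) = 0.11377 hr
W_total = W₁ + W₂ = 0.07675 + 0.11377 = 0.19051 hr

Final: 0.19051 hr


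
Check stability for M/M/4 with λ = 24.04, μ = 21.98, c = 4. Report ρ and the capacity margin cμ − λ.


Total capacity cμ = 4·21.98 = 87.92/hr
ρ = λ/(cμ) = 24.04/87.92 = 0.2734
Stable ⇔ ρ < 1: YES
Spare capacity = cμ − λ = 87.92 − 24.04 = 63.88/hr

Final: ρ = 0.2734; stable; margin = 63.88/hr


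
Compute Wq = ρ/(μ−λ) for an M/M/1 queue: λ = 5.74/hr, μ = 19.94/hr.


ρ = 5.74/19.94 = 0.2879
Wq = ρ/(μ−λ) = 0.2879/(19.94 − 5.74) = 0.2879/14.20 = 0.02027 hr

Final: 0.02027 hr


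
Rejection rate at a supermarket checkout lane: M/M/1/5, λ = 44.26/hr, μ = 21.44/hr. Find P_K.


ρ = λ/μ = 44.26/21.44 = 2.0644
P_K = (1−ρ)ρ^K/(1−ρ^(K+1)) = (-1.0644·37.491528)/(1 − 77.396224)
= -39.904696/-76.396224 = 0.522339

Final: 0.522339


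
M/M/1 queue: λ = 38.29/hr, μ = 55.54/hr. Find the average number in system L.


ρ = λ/μ = 38.29/55.54 = 0.6894
L = ρ/(1−ρ) = 0.6894/(1 − 0.6894) = 0.6894/0.3106 = 2.2197

Final: 2.2197


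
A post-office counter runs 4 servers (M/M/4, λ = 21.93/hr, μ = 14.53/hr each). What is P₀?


a = λ/μ = 21.93/14.53 = 1.5093; ρ = a/c = 0.3773
Σ_{k=0}^{3} a^k/k! (terms k=0..3) = 1.00000 + 1.50929 + 1.13898 + 0.57302 = 4.22129
Tail: a^4/(4!(1−ρ)) = 5.18910/(24·0.6227) = 0.34723
P₀ = 1/(4.22129 + 0.34723) = 1/4.56852 = 0.218889

Final: 0.218889


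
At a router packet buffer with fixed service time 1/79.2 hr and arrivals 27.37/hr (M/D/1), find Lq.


ρ = 27.37/79.2 = 0.3456
M/D/1: Lq = ρ²/(2(1−ρ)) = 0.1194/(2·0.6544) = 0.09125

Final: 0.09125


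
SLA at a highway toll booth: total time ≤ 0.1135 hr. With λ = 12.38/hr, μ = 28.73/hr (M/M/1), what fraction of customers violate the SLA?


W ~ Exponential(μ−λ) for M/M/1.
μ − λ = 28.73 − 12.38 = 16.3500
P(W > t) = e^{−(μ−λ)t} = e^{−1.8557} = 0.156340

Final: 0.156340


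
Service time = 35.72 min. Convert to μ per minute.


μ = 1/(service time) in consistent units.
1 minute = 1 min, so μ = 1/35.72 = 0.02800 per minute

Final: 0.02800 /min


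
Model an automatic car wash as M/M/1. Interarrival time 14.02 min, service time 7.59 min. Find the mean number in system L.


λ = 60/14.02 = 4.2796 /hr
μ = 60/7.59 = 7.9051 /hr
ρ = λ/μ = 4.2796/7.9051 = 0.5414
L = ρ/(1−ρ) = 0.5414/0.4586 = 1.1804

Final: 1.1804


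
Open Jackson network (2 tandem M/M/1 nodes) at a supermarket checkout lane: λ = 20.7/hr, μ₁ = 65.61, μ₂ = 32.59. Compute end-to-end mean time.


Each node sees arrival rate λ = 20.7/hr (tandem ⇒ throughput preserved).
W₁ = 1/(μ₁−λ) = 1/(65.61−20.7) = 0.02227 hr
W₂ = 1/(μ₂−λ) = 1/(32.59−20.7) = 0.08410 hr
W_total = W₁ + W₂ = 0.02227 + 0.08410 = 0.10637 hr

Final: 0.10637 hr


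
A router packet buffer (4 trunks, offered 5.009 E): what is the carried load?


B(4,5.009) = 0.399053 (Erlang-B)
Carried load = a(1 − B) = 5.009·(1 − 0.399053) = 5.009·0.600947 = 3.0101 E

Final: 3.0101 Erlangs


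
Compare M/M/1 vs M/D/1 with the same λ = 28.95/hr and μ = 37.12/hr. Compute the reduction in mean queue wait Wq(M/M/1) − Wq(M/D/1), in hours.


ρ = 28.95/37.12 = 0.7799
Wq(M/M/1) = ρ/(μ−λ) = 0.7799/8.17 = 0.09546 hr
Wq(M/D/1) = ρ/(2(μ−λ)) = 0.04773 hr
Savings = 0.09546 − 0.04773 = 0.04773 hr

Final: 0.04773 hr


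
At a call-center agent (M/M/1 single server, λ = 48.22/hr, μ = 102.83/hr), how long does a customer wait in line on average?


ρ = 48.22/102.83 = 0.4689
Wq = ρ/(μ−λ) = 0.4689/(102.83 − 48.22) = 0.4689/54.61 = 0.008587 hr

Final: 0.008587 hr


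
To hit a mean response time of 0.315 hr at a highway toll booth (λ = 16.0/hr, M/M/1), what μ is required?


W = 1/(μ−λ) ⇒ μ − λ = 1/W = 1/0.315 = 3.1746
μ = λ + 1/W = 16.0 + 3.1746 = 19.1746 per hr

Final: 19.1746 /hr


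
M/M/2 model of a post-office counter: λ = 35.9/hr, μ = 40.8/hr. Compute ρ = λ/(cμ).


ρ = λ/(cμ) = 35.9/(2·40.8) = 35.9/81.60 = 0.4400

Final: 0.4400


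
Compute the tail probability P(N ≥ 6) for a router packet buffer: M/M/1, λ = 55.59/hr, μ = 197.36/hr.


ρ = 55.59/197.36 = 0.2817
P(N ≥ n) = ρ^n = 0.2817^6 = 0.0004994

Final: 0.0004994


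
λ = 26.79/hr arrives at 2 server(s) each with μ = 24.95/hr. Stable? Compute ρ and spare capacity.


Total capacity cμ = 2·24.95 = 49.90/hr
ρ = λ/(cμ) = 26.79/49.90 = 0.5369
Stable ⇔ ρ < 1: YES
Spare capacity = cμ − λ = 49.90 − 26.79 = 23.11/hr

Final: ρ = 0.5369; stable; margin = 23.11/hr


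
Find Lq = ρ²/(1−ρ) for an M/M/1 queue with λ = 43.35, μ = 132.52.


ρ = 43.35/132.52 = 0.3271
Lq = ρ²/(1−ρ) = 0.1070/0.6729 = 0.1590

Final: 0.1590


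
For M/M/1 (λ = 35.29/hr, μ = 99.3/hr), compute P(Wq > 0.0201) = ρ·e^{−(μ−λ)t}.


ρ = 35.29/99.3 = 0.3554
P(Wq > t) = ρ·e^{−(μ−λ)t} = 0.3554·e^{−1.2866}
= 0.3554·0.276208 = 0.098161

Final: 0.098161


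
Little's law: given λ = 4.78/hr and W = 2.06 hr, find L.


L = λW = 4.78·2.06 = 9.8468

Final: 9.8468


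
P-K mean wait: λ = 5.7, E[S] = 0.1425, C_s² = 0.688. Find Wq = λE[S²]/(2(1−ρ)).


ρ = λ·E[S] = 5.7·0.1425 = 0.8122
E[S²] = E[S]²(1+C_s²) = 0.1425²·(1+0.688) = 0.034277
Wq = λ·E[S²]/(2(1−ρ)) = 5.7·0.034277/(2·0.1878) = 0.52032 hr

Final: 0.52032 hr


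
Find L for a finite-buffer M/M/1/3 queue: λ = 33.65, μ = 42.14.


ρ = 33.65/42.14 = 0.7985
L = ρ[1 − (K+1)ρ^K + Kρ^(K+1)] / [(1−ρ)(1−ρ^(K+1))]
Numerator: 0.7985·(1 − 4·0.509180 + 3·0.406595) = 0.146182
Denominator: (0.2015)·(0.593405) = 0.119554
L = 0.146182/0.119554 = 1.2227

Final: 1.2227


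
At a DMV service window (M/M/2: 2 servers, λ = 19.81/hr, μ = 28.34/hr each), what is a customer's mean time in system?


a = 0.6990; ρ = 0.3495; P₀ = 0.482024
Lq = P₀·a^c·ρ/(c!(1−ρ)²) = 0.09727
Wq = Lq/λ = 0.09727/19.81 = 0.004910 hr
W = Wq + 1/μ = 0.004910 + 0.03529 = 0.04020 hr

Final: 0.04020 hr


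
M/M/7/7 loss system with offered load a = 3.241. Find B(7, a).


B(c,a) = (a^c/c!) / Σ_{k=0}^{c} a^k/k!
a^7/7! = 0.745286
Σ terms (k=0..7): 1.00000 + 3.24100 + 5.25204 + 5.67395 + 4.59732 + 2.97998 + 1.60969 + 0.74529 = 25.099274
B = 0.745286/25.099274 = 0.029694

Final: 0.029694


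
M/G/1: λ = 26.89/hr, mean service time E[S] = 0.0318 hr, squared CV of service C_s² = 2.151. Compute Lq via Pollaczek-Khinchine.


ρ = λ·E[S] = 26.89·0.0318 = 0.8551
Lq = ρ²(1+C_s²)/(2(1−ρ)) = 0.7312·(1+2.151)/(2·0.1449)
= 0.7312·3.1510/0.2898 = 7.95045

Final: 7.95045


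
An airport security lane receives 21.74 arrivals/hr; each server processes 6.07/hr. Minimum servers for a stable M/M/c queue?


Stability requires cμ > λ ⇔ c > λ/μ.
λ/μ = 21.74/6.07 = 3.5815
Minimum integer c = ⌊3.5815⌋ + 1 = 4
Check: 4·6.07 = 24.28 > 21.74, while 3·6.07 = 18.21 ≤ 21.74

Final: 4 servers


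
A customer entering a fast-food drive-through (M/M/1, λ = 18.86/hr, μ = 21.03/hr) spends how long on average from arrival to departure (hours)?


W = 1/(μ−λ) = 1/(21.03 − 18.86) = 1/2.17 = 0.4608 hr

Final: 0.4608 hr


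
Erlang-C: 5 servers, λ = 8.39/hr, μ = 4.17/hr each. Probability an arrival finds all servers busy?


a = λ/μ = 2.0120; ρ = a/5 = 0.4024
P₀ = 0.132695 (from M/M/c formula)
C(c,a) = [a^c/(c!(1−ρ))]·P₀ = [32.97080/(120·0.5976)]·0.132695
= 0.45977·0.132695 = 0.061009

Final: 0.061009


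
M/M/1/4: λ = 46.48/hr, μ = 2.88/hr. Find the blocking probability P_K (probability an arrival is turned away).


ρ = λ/μ = 46.48/2.88 = 16.1389
P_K = (1−ρ)ρ^K/(1−ρ^(K+1)) = (-15.1389·67841.357025)/(1 − 1094884.123099)
= -1027042.766074/-1094883.123099 = 0.938039

Final: 0.938039


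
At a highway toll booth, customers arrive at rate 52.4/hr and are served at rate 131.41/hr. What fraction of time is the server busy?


ρ = λ/μ = 52.4/131.41 = 0.3988

Final: 0.3988


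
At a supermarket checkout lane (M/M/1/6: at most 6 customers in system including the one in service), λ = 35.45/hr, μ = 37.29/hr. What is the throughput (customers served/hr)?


ρ = 0.9507; P_K = (1−ρ)ρ^6/(1−ρ^7) = 0.122110
λ_eff = λ(1 − P_K) = 35.45·(1 − 0.122110) = 35.45·0.877890 = 31.1212 /hr

Final: 31.1212 /hr


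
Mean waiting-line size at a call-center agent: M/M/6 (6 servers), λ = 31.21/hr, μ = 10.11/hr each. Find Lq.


a = λ/μ = 3.0870; ρ = a/6 = 0.5145
P₀ = 0.044740
Lq = P₀·a^c·ρ / (c!·(1−ρ)²) = 0.044740·865.47729·0.5145/(720·0.23570)
= 0.11739

Final: 0.11739


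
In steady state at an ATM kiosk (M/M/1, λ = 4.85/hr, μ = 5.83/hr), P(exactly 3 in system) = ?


ρ = 4.85/5.83 = 0.8319
P_n = (1−ρ)·ρ^n = (1 − 0.8319)·0.8319^3 = 0.1681·0.575731 = 0.096778

Final: 0.096778


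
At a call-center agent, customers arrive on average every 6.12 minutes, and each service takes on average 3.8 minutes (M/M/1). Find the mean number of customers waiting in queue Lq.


λ = 60/6.12 = 9.8039 /hr
μ = 60/3.8 = 15.7895 /hr
ρ = λ/μ = 9.8039/15.7895 = 0.6209
Lq = ρ²/(1−ρ) = 0.3855/0.3791 = 1.0170

Final: 1.0170


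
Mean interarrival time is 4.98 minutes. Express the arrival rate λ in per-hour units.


λ = 1/(interarrival time) in consistent units.
1 hour = 60 min, so λ = 60/4.98 = 12.0482 per hour

Final: 12.0482 /hr


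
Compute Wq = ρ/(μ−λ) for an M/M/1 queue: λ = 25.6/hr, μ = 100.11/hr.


ρ = 25.6/100.11 = 0.2557
Wq = ρ/(μ−λ) = 0.2557/(100.11 − 25.6) = 0.2557/74.51 = 0.003432 hr

Final: 0.003432 hr


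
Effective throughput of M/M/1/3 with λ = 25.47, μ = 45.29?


ρ = 0.5624; P_K = (1−ρ)ρ^3/(1−ρ^4) = 0.086487
λ_eff = λ(1 − P_K) = 25.47·(1 − 0.086487) = 25.47·0.913513 = 23.2672 /hr

Final: 23.2672 /hr


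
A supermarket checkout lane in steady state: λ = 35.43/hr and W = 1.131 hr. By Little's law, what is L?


L = λW = 35.43·1.131 = 40.0713

Final: 40.0713


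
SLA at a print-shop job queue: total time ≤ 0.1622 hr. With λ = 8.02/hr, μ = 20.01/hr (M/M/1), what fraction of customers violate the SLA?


W ~ Exponential(μ−λ) for M/M/1.
μ − λ = 20.01 − 8.02 = 11.9900
P(W > t) = e^{−(μ−λ)t} = e^{−1.9448} = 0.143019

Final: 0.143019


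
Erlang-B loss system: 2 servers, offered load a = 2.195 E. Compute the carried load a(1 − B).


B(2,2.195) = 0.429873 (Erlang-B)
Carried load = a(1 − B) = 2.195·(1 − 0.429873) = 2.195·0.570127 = 1.2514 E

Final: 1.2514 Erlangs


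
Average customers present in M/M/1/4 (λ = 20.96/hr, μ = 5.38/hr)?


ρ = 20.96/5.38 = 3.8959
L = ρ[1 − (K+1)ρ^K + Kρ^(K+1)] / [(1−ρ)(1−ρ^(K+1))]
Numerator: 3.8959·(1 − 5·230.375351 + 4·897.521815) = 9502.946495
Denominator: (-2.8959)·(-896.521815) = 2596.247189
L = 9502.946495/2596.247189 = 3.6603

Final: 3.6603


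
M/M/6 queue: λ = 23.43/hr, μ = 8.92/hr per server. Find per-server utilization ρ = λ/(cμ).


ρ = λ/(cμ) = 23.43/(6·8.92) = 23.43/53.52 = 0.4378

Final: 0.4378


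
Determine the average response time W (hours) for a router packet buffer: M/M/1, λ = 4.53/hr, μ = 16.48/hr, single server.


W = 1/(μ−λ) = 1/(16.48 − 4.53) = 1/11.95 = 0.08368 hr

Final: 0.08368 hr


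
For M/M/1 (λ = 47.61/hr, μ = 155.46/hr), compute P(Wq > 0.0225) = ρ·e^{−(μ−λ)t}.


ρ = 47.61/155.46 = 0.3063
P(Wq > t) = ρ·e^{−(μ−λ)t} = 0.3063·e^{−2.4266}
= 0.3063·0.088334 = 0.027053

Final: 0.027053


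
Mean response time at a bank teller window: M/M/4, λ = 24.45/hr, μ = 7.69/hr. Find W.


a = 3.1795; ρ = 0.7949; P₀ = 0.028291
Lq = P₀·a^c·ρ/(c!(1−ρ)²) = 2.27535
Wq = Lq/λ = 2.27535/24.45 = 0.09306 hr
W = Wq + 1/μ = 0.09306 + 0.13004 = 0.22310 hr

Final: 0.22310 hr


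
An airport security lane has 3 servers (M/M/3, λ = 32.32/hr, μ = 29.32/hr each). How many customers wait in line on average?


a = λ/μ = 1.1023; ρ = a/3 = 0.3674
P₀ = 0.326500
Lq = P₀·a^c·ρ / (c!·(1−ρ)²) = 0.326500·1.33944·0.3674/(6·0.40013)
= 0.06693

Final: 0.06693


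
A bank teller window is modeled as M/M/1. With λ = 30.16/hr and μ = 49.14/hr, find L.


ρ = λ/μ = 30.16/49.14 = 0.6138
L = ρ/(1−ρ) = 0.6138/(1 − 0.6138) = 0.6138/0.3862 = 1.5890

Final: 1.5890


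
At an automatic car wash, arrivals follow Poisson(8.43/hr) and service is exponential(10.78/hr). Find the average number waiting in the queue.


ρ = 8.43/10.78 = 0.7820
Lq = ρ²/(1−ρ) = 0.6115/0.2180 = 2.8052

Final: 2.8052


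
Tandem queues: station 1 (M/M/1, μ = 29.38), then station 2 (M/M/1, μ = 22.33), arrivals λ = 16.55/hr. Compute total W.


Each node sees arrival rate λ = 16.55/hr (tandem ⇒ throughput preserved).
W₁ = 1/(μ₁−λ) = 1/(29.38−16.55) = 0.07794 hr
W₂ = 1/(μ₂−λ) = 1/(22.33−16.55) = 0.17301 hr
W_total = W₁ + W₂ = 0.07794 + 0.17301 = 0.25095 hr

Final: 0.25095 hr


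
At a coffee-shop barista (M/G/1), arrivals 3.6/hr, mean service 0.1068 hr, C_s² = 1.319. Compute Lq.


ρ = λ·E[S] = 3.6·0.1068 = 0.3845
Lq = ρ²(1+C_s²)/(2(1−ρ)) = 0.1478·(1+1.319)/(2·0.6155)
= 0.1478·2.3190/1.2310 = 0.27847

Final: 0.27847


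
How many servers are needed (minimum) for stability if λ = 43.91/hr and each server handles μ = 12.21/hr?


Stability requires cμ > λ ⇔ c > λ/μ.
λ/μ = 43.91/12.21 = 3.5962
Minimum integer c = ⌊3.5962⌋ + 1 = 4
Check: 4·12.21 = 48.84 > 43.91, while 3·12.21 = 36.63 ≤ 43.91

Final: 4 servers


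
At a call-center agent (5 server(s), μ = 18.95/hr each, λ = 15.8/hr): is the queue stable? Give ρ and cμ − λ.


Total capacity cμ = 5·18.95 = 94.75/hr
ρ = λ/(cμ) = 15.8/94.75 = 0.1668
Stable ⇔ ρ < 1: YES
Spare capacity = cμ − λ = 94.75 − 15.8 = 78.95/hr

Final: ρ = 0.1668; stable; margin = 78.95/hr


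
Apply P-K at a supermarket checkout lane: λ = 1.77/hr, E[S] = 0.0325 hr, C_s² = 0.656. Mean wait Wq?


ρ = λ·E[S] = 1.77·0.0325 = 0.05752
E[S²] = E[S]²(1+C_s²) = 0.0325²·(1+0.656) = 0.001749
Wq = λ·E[S²]/(2(1−ρ)) = 1.77·0.001749/(2·0.9425) = 0.001642 hr

Final: 0.001642 hr


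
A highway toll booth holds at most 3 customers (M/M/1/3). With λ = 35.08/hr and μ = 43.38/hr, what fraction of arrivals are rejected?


ρ = λ/μ = 35.08/43.38 = 0.8087
P_K = (1−ρ)ρ^K/(1−ρ^(K+1)) = (0.1913·0.528823)/(1 − 0.427642)
= 0.101181/0.572358 = 0.176779

Final: 0.176779


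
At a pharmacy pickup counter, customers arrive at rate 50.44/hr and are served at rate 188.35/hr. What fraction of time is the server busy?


ρ = λ/μ = 50.44/188.35 = 0.2678

Final: 0.2678


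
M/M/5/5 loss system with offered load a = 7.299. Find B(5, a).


B(c,a) = (a^c/c!) / Σ_{k=0}^{c} a^k/k!
a^5/5! = 172.637672
Σ terms (k=0..5): 1.00000 + 7.29900 + 26.63770 + 64.80953 + 118.26118 + 172.63767 = 390.645080
B = 172.637672/390.645080 = 0.441930

Final: 0.441930


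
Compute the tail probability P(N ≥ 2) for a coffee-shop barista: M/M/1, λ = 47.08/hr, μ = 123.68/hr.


ρ = 47.08/123.68 = 0.3807
P(N ≥ n) = ρ^n = 0.3807^2 = 0.144902

Final: 0.144902


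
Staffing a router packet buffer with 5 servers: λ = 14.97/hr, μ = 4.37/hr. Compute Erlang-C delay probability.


a = λ/μ = 3.4256; ρ = a/5 = 0.6851
P₀ = 0.028396 (from M/M/c formula)
C(c,a) = [a^c/(c!(1−ρ))]·P₀ = [471.73904/(120·0.3149)]·0.028396
= 12.48486·0.028396 = 0.354525

Final: 0.354525


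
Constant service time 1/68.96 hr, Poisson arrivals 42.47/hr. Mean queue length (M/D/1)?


ρ = 42.47/68.96 = 0.6159
M/D/1: Lq = ρ²/(2(1−ρ)) = 0.3793/(2·0.3841) = 0.49369

Final: 0.49369


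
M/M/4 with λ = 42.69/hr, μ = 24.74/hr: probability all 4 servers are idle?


a = λ/μ = 42.69/24.74 = 1.7255; ρ = a/c = 0.4314
Σ_{k=0}^{3} a^k/k! (terms k=0..3) = 1.00000 + 1.72555 + 1.48875 + 0.85630 = 5.07060
Tail: a^4/(4!(1−ρ)) = 8.86555/(24·0.5686) = 0.64965
P₀ = 1/(5.07060 + 0.64965) = 1/5.72025 = 0.174818

Final: 0.174818


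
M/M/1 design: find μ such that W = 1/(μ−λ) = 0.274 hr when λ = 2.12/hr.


W = 1/(μ−λ) ⇒ μ − λ = 1/W = 1/0.274 = 3.6496
μ = λ + 1/W = 2.12 + 3.6496 = 5.7696 per hr

Final: 5.7696 /hr


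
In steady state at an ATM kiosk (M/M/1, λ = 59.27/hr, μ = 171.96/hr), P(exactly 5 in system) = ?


ρ = 59.27/171.96 = 0.3447
P_n = (1−ρ)·ρ^n = (1 − 0.3447)·0.3447^5 = 0.6553·0.004864 = 0.003188

Final: 0.003188


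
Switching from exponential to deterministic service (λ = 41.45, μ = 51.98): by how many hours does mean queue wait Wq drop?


ρ = 41.45/51.98 = 0.7974
Wq(M/M/1) = ρ/(μ−λ) = 0.7974/10.53 = 0.07573 hr
Wq(M/D/1) = ρ/(2(μ−λ)) = 0.03786 hr
Savings = 0.07573 − 0.03786 = 0.03786 hr

Final: 0.03786 hr


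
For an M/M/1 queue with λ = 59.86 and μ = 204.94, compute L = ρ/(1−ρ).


ρ = λ/μ = 59.86/204.94 = 0.2921
L = ρ/(1−ρ) = 0.2921/(1 − 0.2921) = 0.2921/0.7079 = 0.4126

Final: 0.4126


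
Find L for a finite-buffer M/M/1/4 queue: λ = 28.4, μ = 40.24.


ρ = 28.4/40.24 = 0.7058
L = ρ[1 − (K+1)ρ^K + Kρ^(K+1)] / [(1−ρ)(1−ρ^(K+1))]
Numerator: 0.7058·(1 − 5·0.248108 + 4·0.175106) = 0.324570
Denominator: (0.2942)·(0.824894) = 0.242712
L = 0.324570/0.242712 = 1.3373

Final: 1.3373


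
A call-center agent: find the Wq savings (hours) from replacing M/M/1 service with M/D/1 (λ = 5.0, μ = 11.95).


ρ = 5.0/11.95 = 0.4184
Wq(M/M/1) = ρ/(μ−λ) = 0.4184/6.95 = 0.06020 hr
Wq(M/D/1) = ρ/(2(μ−λ)) = 0.03010 hr
Savings = 0.06020 − 0.03010 = 0.03010 hr

Final: 0.03010 hr


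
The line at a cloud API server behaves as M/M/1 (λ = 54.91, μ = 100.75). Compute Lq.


ρ = 54.91/100.75 = 0.5450
Lq = ρ²/(1−ρ) = 0.2970/0.4550 = 0.6528

Final: 0.6528


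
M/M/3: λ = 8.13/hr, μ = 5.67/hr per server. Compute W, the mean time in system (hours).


a = 1.4339; ρ = 0.4780; P₀ = 0.227118
Lq = P₀·a^c·ρ/(c!(1−ρ)²) = 0.19570
Wq = Lq/λ = 0.19570/8.13 = 0.02407 hr
W = Wq + 1/μ = 0.02407 + 0.17637 = 0.20044 hr

Final: 0.20044 hr


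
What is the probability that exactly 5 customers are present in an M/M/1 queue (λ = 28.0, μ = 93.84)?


ρ = 28.0/93.84 = 0.2984
P_n = (1−ρ)·ρ^n = (1 − 0.2984)·0.2984^5 = 0.7016·0.002365 = 0.001659

Final: 0.001659


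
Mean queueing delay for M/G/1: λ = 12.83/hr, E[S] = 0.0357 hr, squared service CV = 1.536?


ρ = λ·E[S] = 12.83·0.0357 = 0.4580
E[S²] = E[S]²(1+C_s²) = 0.0357²·(1+1.536) = 0.003232
Wq = λ·E[S²]/(2(1−ρ)) = 12.83·0.003232/(2·0.5420) = 0.03826 hr

Final: 0.03826 hr


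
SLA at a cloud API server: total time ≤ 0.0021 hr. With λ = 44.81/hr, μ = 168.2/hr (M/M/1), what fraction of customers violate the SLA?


W ~ Exponential(μ−λ) for M/M/1.
μ − λ = 168.2 − 44.81 = 123.3900
P(W > t) = e^{−(μ−λ)t} = e^{−0.2591} = 0.771731

Final: 0.771731
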